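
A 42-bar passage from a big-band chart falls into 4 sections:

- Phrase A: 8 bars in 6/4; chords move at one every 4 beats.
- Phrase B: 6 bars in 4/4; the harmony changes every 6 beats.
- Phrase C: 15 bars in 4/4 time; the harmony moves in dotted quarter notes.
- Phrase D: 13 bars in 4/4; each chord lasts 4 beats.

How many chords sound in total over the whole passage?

69 chords

A has 48 beats and chords last 4 each, so 12 chords.
B has 24 beats and chords last 6 each, so 4 chords.
C has 60 beats and chords last 1.5 each, so 40 chords.
D has 52 beats and chords last 4 each, so 13 chords.
Total: 12 + 4 + 40 + 13 = 69.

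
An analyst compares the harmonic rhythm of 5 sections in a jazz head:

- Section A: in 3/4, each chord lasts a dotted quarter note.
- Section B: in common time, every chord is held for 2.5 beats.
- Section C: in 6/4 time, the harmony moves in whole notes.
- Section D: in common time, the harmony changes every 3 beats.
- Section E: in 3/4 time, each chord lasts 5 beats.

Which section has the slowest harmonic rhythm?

A: 3/1.5 = 2 chords/bar.
B: 4/2.5 = 1.6 chords/bar.
C: 6/4 = 1.5 chords/bar.
D: 4/3 = 4/3 chords/bar.
E: 3/5 = 0.6 chords/bar.
Slowest is E at 0.6 chords/bar.

Section E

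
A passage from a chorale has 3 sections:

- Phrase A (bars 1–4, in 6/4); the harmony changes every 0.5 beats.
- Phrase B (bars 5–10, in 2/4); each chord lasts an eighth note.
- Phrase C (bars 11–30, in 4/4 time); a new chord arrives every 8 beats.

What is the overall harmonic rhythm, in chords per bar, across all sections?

41/15 chords per bar

A: 4 bars of 6 beats is 24 beats; at 0.5 beats each that's 48 chords.
B: 6 bars of 2 beats is 12 beats; at 0.5 beats each that's 24 chords.
C: 20 bars of 4 beats is 80 beats; at 8 beats each that's 10 chords.
Overall: 82 chords over 30 bars → 82/30 = 41/15 chords per bar.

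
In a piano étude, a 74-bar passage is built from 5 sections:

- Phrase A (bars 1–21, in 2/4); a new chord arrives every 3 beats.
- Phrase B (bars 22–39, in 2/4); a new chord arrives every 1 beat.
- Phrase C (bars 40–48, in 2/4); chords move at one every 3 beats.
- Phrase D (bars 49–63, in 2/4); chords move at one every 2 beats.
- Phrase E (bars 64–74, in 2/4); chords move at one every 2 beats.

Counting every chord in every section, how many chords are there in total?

82 chords

A has 42 beats and chords last 3 each, so 14 chords.
B has 36 beats and chords last 1 each, so 36 chords.
C has 18 beats and chords last 3 each, so 6 chords.
D has 30 beats and chords last 2 each, so 15 chords.
E has 22 beats and chords last 2 each, so 11 chords.
Total: 14 + 36 + 6 + 15 + 11 = 82.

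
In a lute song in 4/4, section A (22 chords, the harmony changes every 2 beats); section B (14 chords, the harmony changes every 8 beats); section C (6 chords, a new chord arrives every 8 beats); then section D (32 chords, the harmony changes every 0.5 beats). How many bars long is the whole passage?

A: 22 × 2 = 44 beats = 11 bars.
B: 14 × 8 = 112 beats = 28 bars.
C: 6 × 8 = 48 beats = 12 bars.
D: 32 × 0.5 = 16 beats = 4 bars.
Total: 11 + 28 + 12 + 4 = 55 bars.

55 bars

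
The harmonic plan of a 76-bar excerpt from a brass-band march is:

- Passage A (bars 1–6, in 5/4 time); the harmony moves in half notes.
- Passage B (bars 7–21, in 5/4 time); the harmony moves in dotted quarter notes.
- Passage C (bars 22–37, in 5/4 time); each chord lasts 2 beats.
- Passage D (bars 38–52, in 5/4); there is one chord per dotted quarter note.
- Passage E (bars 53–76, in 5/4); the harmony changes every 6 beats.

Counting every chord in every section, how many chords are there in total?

175 chords

A: 6 bars × 5 beats = 30 beats; 2 beats/chord → 15 chords.
B: 15 bars × 5 beats = 75 beats; 1.5 beats/chord → 50 chords.
C: 16 bars × 5 beats = 80 beats; 2 beats/chord → 40 chords.
D: 15 bars × 5 beats = 75 beats; 1.5 beats/chord → 50 chords.
E: 24 bars × 5 beats = 120 beats; 6 beats/chord → 20 chords.
Total: 15 + 50 + 40 + 50 + 20 = 175.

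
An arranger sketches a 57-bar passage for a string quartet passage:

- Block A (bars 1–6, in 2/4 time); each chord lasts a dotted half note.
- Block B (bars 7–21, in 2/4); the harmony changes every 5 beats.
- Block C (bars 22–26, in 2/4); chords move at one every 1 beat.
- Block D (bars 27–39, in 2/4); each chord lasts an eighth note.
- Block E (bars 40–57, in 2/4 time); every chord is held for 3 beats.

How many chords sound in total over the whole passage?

A: 6·2 = 12 beats, 12/3 = 4 chords.
B: 15·2 = 30 beats, 30/5 = 6 chords.
C: 5·2 = 10 beats, 10/1 = 10 chords.
D: 13·2 = 26 beats, 26/0.5 = 52 chords.
E: 18·2 = 36 beats, 36/3 = 12 chords.
Total: 4 + 6 + 10 + 52 + 12 = 84.

84 chords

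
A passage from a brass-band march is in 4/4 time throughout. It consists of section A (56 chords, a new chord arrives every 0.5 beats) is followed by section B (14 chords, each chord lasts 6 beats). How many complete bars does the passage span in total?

28 bars

A: 56 × 0.5 = 28 beats = 7 bars.
B: 14 × 6 = 84 beats = 21 bars.
Total: 7 + 21 = 28 bars.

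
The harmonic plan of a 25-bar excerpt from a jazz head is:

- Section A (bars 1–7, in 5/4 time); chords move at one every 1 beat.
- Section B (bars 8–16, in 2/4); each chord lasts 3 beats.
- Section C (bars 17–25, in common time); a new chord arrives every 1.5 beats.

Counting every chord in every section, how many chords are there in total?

A: 7·5 = 35 beats, 35/1 = 35 chords.
B: 9·2 = 18 beats, 18/3 = 6 chords.
C: 9·4 = 36 beats, 36/1.5 = 24 chords.
Total: 35 + 6 + 24 = 65.

65 chords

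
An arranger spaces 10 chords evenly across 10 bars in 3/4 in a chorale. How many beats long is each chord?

10 bars × 3 beats/bar = 30 beats total.
30 beats ÷ 10 chords = 3 beats per chord.
(That is a dotted half note.)

3 beats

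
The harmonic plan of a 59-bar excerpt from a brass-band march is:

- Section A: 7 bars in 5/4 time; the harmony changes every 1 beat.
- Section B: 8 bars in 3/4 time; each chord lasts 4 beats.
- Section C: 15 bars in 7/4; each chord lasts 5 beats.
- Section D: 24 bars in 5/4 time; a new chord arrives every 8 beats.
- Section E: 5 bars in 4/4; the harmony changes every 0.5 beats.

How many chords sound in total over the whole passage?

117 chords

A: 7 bars × 5 beats = 35 beats; 1 beat/chord → 35 chords.
B: 8 bars × 3 beats = 24 beats; 4 beats/chord → 6 chords.
C: 15 bars × 7 beats = 105 beats; 5 beats/chord → 21 chords.
D: 24 bars × 5 beats = 120 beats; 8 beats/chord → 15 chords.
E: 5 bars × 4 beats = 20 beats; 0.5 beats/chord → 40 chords.
Total: 35 + 6 + 21 + 15 + 40 = 117.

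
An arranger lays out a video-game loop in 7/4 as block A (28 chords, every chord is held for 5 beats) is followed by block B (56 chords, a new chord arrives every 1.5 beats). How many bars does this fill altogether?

A: 28 × 5 = 140 beats = 20 bars.
B: 56 × 1.5 = 84 beats = 12 bars.
Total: 20 + 12 = 32 bars.

32 bars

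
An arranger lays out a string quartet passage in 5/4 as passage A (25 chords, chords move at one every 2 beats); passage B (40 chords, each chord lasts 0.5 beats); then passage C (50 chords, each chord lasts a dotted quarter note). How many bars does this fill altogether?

29 bars

A: 25 × 2 = 50 beats = 10 bars.
B: 40 × 0.5 = 20 beats = 4 bars.
C: 50 × 1.5 = 75 beats = 15 bars.
Total: 10 + 4 + 15 = 29 bars.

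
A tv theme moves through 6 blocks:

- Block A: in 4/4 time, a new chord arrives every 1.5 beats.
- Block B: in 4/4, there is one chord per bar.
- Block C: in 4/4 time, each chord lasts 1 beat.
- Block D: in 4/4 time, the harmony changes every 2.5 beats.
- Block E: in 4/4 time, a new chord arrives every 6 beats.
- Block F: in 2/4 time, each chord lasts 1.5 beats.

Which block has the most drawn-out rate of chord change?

A: 4/1.5 = 8/3 chords/bar.
B: 4/4 = 1 chord/bar.
C: 4/1 = 4 chords/bar.
D: 4/2.5 = 1.6 chords/bar.
E: 4/6 = 2/3 chords/bar.
F: 2/1.5 = 4/3 chords/bar.
Slowest is E at 2/3 chords/bar.

Block E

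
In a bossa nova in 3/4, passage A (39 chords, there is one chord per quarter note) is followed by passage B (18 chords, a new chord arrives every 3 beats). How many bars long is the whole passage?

31 bars

A: 39 × 1 = 39 beats = 13 bars.
B: 18 × 3 = 54 beats = 18 bars.
Total: 13 + 18 = 31 bars.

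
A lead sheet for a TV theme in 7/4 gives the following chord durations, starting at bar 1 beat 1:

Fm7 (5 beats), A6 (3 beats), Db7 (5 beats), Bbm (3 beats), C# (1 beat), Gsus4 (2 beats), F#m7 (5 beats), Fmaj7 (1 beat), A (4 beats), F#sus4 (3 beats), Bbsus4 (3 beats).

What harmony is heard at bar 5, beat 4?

Beat 4 of bar 5 is beat (5−1)×7 + 4 = 32 overall.
Running totals: Fm7 ends at 5, A6 ends at 8, Db7 ends at 13, Bbm ends at 16, C# ends at 17, Gsus4 ends at 19, F#m7 ends at 24, Fmaj7 ends at 25, A ends at 29, F#sus4 ends at 32.
Beat 32 falls within F#sus4.

F#sus4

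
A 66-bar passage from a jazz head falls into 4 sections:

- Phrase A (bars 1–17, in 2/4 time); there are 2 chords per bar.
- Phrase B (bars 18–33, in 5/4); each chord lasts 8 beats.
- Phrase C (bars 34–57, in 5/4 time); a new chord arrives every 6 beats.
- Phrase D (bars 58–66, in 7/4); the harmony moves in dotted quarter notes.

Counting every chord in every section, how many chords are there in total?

A has 34 beats and chords last 1 each, so 34 chords.
B has 80 beats and chords last 8 each, so 10 chords.
C has 120 beats and chords last 6 each, so 20 chords.
D has 63 beats and chords last 1.5 each, so 42 chords.
Total: 34 + 10 + 20 + 42 = 106.

106 chords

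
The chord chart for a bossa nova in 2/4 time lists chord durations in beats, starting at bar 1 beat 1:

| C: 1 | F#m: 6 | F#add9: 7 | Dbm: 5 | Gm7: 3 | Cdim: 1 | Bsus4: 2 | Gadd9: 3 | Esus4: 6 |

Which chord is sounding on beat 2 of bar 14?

Beat 2 of bar 14 is beat (14−1)×2 + 2 = 28 overall.
Running totals: C ends at 1, F#m ends at 7, F#add9 ends at 14, Dbm ends at 19, Gm7 ends at 22, Cdim ends at 23, Bsus4 ends at 25, Gadd9 ends at 28.
Beat 28 falls within Gadd9.

Gadd9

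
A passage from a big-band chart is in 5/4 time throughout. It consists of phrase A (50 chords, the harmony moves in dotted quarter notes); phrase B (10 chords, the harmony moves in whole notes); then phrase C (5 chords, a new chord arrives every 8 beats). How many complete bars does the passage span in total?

31 bars

A: 50 × 1.5 = 75 beats = 15 bars.
B: 10 × 4 = 40 beats = 8 bars.
C: 5 × 8 = 40 beats = 8 bars.
Total: 15 + 8 + 8 = 31 bars.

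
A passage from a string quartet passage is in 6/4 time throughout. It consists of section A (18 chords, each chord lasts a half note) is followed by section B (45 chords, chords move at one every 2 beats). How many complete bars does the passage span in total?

A: 18 × 2 = 36 beats = 6 bars.
B: 45 × 2 = 90 beats = 15 bars.
Total: 6 + 15 = 21 bars.

21 bars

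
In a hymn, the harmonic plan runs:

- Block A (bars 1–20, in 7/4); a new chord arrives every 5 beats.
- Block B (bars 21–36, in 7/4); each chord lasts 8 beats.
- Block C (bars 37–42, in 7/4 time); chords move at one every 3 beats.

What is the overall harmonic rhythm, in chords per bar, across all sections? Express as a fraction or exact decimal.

A: 20 bars of 7 beats is 140 beats; at 5 beats each that's 28 chords.
B: 16 bars of 7 beats is 112 beats; at 8 beats each that's 14 chords.
C: 6 bars of 7 beats is 42 beats; at 3 beats each that's 14 chords.
Overall: 56 chords over 42 bars → 56/42 = 4/3 chords per bar.

4/3 chords per bar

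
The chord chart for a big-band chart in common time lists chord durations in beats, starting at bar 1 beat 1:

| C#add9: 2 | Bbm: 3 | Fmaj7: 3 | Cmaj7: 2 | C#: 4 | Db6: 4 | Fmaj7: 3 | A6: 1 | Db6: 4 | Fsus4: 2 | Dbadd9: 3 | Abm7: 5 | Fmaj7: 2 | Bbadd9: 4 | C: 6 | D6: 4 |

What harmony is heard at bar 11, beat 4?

Beat 4 of bar 11 is beat (11−1)×4 + 4 = 44 overall.
Running totals: C#add9 ends at 2, Bbm ends at 5, Fmaj7 ends at 8, Cmaj7 ends at 10, C# ends at 14, Db6 ends at 18, Fmaj7 ends at 21, A6 ends at 22, Db6 ends at 26, Fsus4 ends at 28, Dbadd9 ends at 31, Abm7 ends at 36, Fmaj7 ends at 38, Bbadd9 ends at 42, C ends at 48.
Beat 44 falls within C.

C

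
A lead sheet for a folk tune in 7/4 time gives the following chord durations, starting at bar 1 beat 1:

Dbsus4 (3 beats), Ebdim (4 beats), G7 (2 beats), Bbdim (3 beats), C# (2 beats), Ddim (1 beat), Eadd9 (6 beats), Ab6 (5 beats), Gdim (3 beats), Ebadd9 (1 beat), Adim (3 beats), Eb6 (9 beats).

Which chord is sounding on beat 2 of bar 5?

Ebadd9

Beat 2 of bar 5 is beat (5−1)×7 + 2 = 30 overall.
Running totals: Dbsus4 ends at 3, Ebdim ends at 7, G7 ends at 9, Bbdim ends at 12, C# ends at 14, Ddim ends at 15, Eadd9 ends at 21, Ab6 ends at 26, Gdim ends at 29, Ebadd9 ends at 30.
Beat 30 falls within Ebadd9.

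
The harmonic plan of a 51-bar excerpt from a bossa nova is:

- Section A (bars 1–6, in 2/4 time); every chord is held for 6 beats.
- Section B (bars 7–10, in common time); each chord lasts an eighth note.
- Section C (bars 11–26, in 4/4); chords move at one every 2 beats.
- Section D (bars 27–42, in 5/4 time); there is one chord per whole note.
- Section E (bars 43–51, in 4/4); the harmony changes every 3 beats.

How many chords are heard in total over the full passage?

98 chords

A has 12 beats and chords last 6 each, so 2 chords.
B has 16 beats and chords last 0.5 each, so 32 chords.
C has 64 beats and chords last 2 each, so 32 chords.
D has 80 beats and chords last 4 each, so 20 chords.
E has 36 beats and chords last 3 each, so 12 chords.
Total: 2 + 32 + 32 + 20 + 12 = 98.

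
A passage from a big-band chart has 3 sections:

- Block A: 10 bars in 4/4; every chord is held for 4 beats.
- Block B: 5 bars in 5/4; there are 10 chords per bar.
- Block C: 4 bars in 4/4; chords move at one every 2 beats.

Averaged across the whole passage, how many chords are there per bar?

A: 10 bars of 4 beats is 40 beats; at 4 beats each that's 10 chords.
B: 5 bars of 5 beats is 25 beats; at 0.5 beats each that's 50 chords.
C: 4 bars of 4 beats is 16 beats; at 2 beats each that's 8 chords.
Overall: 68 chords over 19 bars → 68/19 = 68/19 chords per bar.

68/19 chords per bar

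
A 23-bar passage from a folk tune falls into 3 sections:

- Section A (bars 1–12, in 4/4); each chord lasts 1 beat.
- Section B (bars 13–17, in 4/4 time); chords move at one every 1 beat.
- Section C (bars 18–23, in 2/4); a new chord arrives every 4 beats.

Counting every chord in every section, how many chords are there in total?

A: 12 bars × 4 beats = 48 beats; 1 beat/chord → 48 chords.
B: 5 bars × 4 beats = 20 beats; 1 beat/chord → 20 chords.
C: 6 bars × 2 beats = 12 beats; 4 beats/chord → 3 chords.
Total: 48 + 20 + 3 = 71.

71 chords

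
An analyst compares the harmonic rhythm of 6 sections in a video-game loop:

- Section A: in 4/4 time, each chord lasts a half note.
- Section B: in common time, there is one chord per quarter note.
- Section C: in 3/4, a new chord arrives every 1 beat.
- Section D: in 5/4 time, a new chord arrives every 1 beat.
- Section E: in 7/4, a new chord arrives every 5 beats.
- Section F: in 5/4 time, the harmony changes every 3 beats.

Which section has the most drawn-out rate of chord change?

A: each chord is 2 beats in 4/4, so 2 per bar.
B: each chord is 1 beat in 4/4, so 4 per bar.
C: each chord is 1 beat in 3/4, so 3 per bar.
D: each chord is 1 beat in 5/4, so 5 per bar.
E: each chord is 5 beats in 7/4, so 1.4 per bar.
F: each chord is 3 beats in 5/4, so 5/3 per bar.
Slowest is E at 1.4 chords/bar.

Section E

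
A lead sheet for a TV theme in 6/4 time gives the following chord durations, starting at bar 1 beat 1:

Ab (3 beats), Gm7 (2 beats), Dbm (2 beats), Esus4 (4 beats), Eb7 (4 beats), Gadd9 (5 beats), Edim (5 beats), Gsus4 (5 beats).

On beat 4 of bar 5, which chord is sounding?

Beat 4 of bar 5 is beat (5−1)×6 + 4 = 28 overall.
Running totals: Ab ends at 3, Gm7 ends at 5, Dbm ends at 7, Esus4 ends at 11, Eb7 ends at 15, Gadd9 ends at 20, Edim ends at 25, Gsus4 ends at 30.
Beat 28 falls within Gsus4.

Gsus4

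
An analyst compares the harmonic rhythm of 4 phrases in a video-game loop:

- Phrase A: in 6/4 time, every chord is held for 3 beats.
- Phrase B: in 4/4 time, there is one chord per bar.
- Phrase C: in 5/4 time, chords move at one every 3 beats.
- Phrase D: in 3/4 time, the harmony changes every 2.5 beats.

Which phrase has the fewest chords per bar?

A: 6 beats/bar ÷ 3 beats/chord = 2 chords/bar.
B: 4 beats/bar ÷ 4 beats/chord = 1 chord/bar.
C: 5 beats/bar ÷ 3 beats/chord = 5/3 chords/bar.
D: 3 beats/bar ÷ 2.5 beats/chord = 1.2 chords/bar.
Slowest is B at 1 chords/bar.

Phrase B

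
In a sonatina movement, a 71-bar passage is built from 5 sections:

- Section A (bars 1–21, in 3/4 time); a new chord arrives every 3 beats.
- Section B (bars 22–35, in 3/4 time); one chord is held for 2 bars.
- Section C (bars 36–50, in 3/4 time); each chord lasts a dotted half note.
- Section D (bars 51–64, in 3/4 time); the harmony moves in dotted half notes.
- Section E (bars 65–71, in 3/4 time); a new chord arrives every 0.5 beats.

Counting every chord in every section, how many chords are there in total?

A has 63 beats and chords last 3 each, so 21 chords.
B has 42 beats and chords last 6 each, so 7 chords.
C has 45 beats and chords last 3 each, so 15 chords.
D has 42 beats and chords last 3 each, so 14 chords.
E has 21 beats and chords last 0.5 each, so 42 chords.
Total: 21 + 7 + 15 + 14 + 42 = 99.

99 chords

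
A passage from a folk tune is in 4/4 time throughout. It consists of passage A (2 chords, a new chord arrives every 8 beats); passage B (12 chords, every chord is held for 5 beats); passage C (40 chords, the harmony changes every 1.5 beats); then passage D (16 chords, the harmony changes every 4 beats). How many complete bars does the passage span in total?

A: 2 × 8 = 16 beats = 4 bars.
B: 12 × 5 = 60 beats = 15 bars.
C: 40 × 1.5 = 60 beats = 15 bars.
D: 16 × 4 = 64 beats = 16 bars.
Total: 4 + 15 + 15 + 16 = 50 bars.

50 bars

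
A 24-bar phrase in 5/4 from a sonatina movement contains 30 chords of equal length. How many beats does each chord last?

24 bars × 5 beats/bar = 120 beats total.
120 beats ÷ 30 chords = 4 beats per chord.
(That is a whole note.)

4 beats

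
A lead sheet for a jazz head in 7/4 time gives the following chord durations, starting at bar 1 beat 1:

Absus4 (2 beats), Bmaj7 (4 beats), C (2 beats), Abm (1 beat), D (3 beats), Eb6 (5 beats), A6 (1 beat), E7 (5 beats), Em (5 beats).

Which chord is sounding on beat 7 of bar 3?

E7

Beat 7 of bar 3 is beat (3−1)×7 + 7 = 21 overall.
Running totals: Absus4 ends at 2, Bmaj7 ends at 6, C ends at 8, Abm ends at 9, D ends at 12, Eb6 ends at 17, A6 ends at 18, E7 ends at 23.
Beat 21 falls within E7.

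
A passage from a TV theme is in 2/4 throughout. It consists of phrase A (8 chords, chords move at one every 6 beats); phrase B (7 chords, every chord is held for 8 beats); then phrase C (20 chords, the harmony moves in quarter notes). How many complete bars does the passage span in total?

A: 8 × 6 = 48 beats = 24 bars.
B: 7 × 8 = 56 beats = 28 bars.
C: 20 × 1 = 20 beats = 10 bars.
Total: 24 + 28 + 10 = 62 bars.

62 bars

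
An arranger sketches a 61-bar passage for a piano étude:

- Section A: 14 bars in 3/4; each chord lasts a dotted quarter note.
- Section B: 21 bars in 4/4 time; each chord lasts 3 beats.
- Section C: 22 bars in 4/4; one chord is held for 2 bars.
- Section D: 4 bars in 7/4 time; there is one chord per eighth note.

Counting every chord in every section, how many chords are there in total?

123 chords

A: 14 bars × 3 beats = 42 beats; 1.5 beats/chord → 28 chords.
B: 21 bars × 4 beats = 84 beats; 3 beats/chord → 28 chords.
C: 22 bars × 4 beats = 88 beats; 8 beats/chord → 11 chords.
D: 4 bars × 7 beats = 28 beats; 0.5 beats/chord → 56 chords.
Total: 28 + 28 + 11 + 56 = 123.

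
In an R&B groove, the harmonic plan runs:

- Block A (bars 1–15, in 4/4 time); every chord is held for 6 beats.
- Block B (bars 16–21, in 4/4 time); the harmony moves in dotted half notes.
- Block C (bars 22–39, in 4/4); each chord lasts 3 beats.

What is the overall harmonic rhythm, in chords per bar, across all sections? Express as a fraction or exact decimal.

14/13 chords per bar

A: 15 × 4 = 60 beats ÷ 6 = 10 chords.
B: 6 × 4 = 24 beats ÷ 3 = 8 chords.
C: 18 × 4 = 72 beats ÷ 3 = 24 chords.
Overall: 42 chords over 39 bars → 42/39 = 14/13 chords per bar.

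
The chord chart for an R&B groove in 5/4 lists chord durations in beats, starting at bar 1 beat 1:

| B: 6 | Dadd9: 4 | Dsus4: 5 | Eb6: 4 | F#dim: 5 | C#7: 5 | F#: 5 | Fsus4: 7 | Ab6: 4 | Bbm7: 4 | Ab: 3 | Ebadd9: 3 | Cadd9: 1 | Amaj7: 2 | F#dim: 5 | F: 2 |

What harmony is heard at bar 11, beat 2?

Beat 2 of bar 11 is beat (11−1)×5 + 2 = 52 overall.
Running totals: B ends at 6, Dadd9 ends at 10, Dsus4 ends at 15, Eb6 ends at 19, F#dim ends at 24, C#7 ends at 29, F# ends at 34, Fsus4 ends at 41, Ab6 ends at 45, Bbm7 ends at 49, Ab ends at 52.
Beat 52 falls within Ab.

Ab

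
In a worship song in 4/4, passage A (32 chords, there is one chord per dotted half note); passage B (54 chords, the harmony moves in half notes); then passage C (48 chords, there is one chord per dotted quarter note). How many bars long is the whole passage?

A: 32 × 3 = 96 beats = 24 bars.
B: 54 × 2 = 108 beats = 27 bars.
C: 48 × 1.5 = 72 beats = 18 bars.
Total: 24 + 27 + 18 = 69 bars.

69 bars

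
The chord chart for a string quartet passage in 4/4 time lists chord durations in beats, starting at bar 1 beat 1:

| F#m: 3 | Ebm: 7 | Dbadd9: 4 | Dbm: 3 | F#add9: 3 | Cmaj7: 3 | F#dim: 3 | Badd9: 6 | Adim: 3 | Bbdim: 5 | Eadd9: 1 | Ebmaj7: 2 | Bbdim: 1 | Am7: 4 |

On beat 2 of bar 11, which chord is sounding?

Beat 2 of bar 11 is beat (11−1)×4 + 2 = 42 overall.
Running totals: F#m ends at 3, Ebm ends at 10, Dbadd9 ends at 14, Dbm ends at 17, F#add9 ends at 20, Cmaj7 ends at 23, F#dim ends at 26, Badd9 ends at 32, Adim ends at 35, Bbdim ends at 40, Eadd9 ends at 41, Ebmaj7 ends at 43.
Beat 42 falls within Ebmaj7.

Ebmaj7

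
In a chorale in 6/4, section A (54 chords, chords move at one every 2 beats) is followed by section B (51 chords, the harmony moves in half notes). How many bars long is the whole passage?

A: 54 × 2 = 108 beats = 18 bars.
B: 51 × 2 = 102 beats = 17 bars.
Total: 18 + 17 = 35 bars.

35 bars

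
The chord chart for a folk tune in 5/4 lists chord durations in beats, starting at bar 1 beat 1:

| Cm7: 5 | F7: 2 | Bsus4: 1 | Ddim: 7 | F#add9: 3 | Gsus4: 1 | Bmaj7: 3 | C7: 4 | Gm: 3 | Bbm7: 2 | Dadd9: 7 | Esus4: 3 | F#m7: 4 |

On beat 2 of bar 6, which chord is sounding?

Beat 2 of bar 6 is beat (6−1)×5 + 2 = 27 overall.
Running totals: Cm7 ends at 5, F7 ends at 7, Bsus4 ends at 8, Ddim ends at 15, F#add9 ends at 18, Gsus4 ends at 19, Bmaj7 ends at 22, C7 ends at 26, Gm ends at 29.
Beat 27 falls within Gm.

Gm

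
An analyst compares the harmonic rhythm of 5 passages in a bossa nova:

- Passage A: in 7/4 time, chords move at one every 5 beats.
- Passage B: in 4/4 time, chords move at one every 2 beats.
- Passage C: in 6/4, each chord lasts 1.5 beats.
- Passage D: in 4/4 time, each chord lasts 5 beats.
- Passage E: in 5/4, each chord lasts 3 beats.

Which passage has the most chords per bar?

Passage C

A: 7 beats/bar ÷ 5 beats/chord = 1.4 chords/bar.
B: 4 beats/bar ÷ 2 beats/chord = 2 chords/bar.
C: 6 beats/bar ÷ 1.5 beats/chord = 4 chords/bar.
D: 4 beats/bar ÷ 5 beats/chord = 0.8 chords/bar.
E: 5 beats/bar ÷ 3 beats/chord = 5/3 chords/bar.
Fastest is C at 4 chords/bar.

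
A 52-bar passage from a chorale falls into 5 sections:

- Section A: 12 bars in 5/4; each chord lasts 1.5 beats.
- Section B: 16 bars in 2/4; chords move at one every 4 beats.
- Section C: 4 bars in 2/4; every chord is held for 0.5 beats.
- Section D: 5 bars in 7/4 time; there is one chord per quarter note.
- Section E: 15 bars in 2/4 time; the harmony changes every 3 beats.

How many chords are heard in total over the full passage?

109 chords

A has 60 beats and chords last 1.5 each, so 40 chords.
B has 32 beats and chords last 4 each, so 8 chords.
C has 8 beats and chords last 0.5 each, so 16 chords.
D has 35 beats and chords last 1 each, so 35 chords.
E has 30 beats and chords last 3 each, so 10 chords.
Total: 40 + 8 + 16 + 35 + 10 = 109.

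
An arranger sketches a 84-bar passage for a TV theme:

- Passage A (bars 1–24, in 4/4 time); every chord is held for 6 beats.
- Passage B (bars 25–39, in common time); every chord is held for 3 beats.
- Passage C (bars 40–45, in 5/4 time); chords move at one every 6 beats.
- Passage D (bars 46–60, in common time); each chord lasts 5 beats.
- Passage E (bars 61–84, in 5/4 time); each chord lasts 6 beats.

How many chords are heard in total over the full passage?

73 chords

A: 24·4 = 96 beats, 96/6 = 16 chords.
B: 15·4 = 60 beats, 60/3 = 20 chords.
C: 6·5 = 30 beats, 30/6 = 5 chords.
D: 15·4 = 60 beats, 60/5 = 12 chords.
E: 24·5 = 120 beats, 120/6 = 20 chords.
Total: 16 + 20 + 5 + 12 + 20 = 73.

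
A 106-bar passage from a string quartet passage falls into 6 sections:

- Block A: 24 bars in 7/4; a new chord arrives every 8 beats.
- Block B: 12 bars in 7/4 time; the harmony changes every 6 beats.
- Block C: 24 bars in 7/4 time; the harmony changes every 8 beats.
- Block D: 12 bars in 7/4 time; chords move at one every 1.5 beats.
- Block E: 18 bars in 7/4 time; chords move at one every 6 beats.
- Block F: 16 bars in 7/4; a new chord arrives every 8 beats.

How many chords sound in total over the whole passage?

A: 24·7 = 168 beats, 168/8 = 21 chords.
B: 12·7 = 84 beats, 84/6 = 14 chords.
C: 24·7 = 168 beats, 168/8 = 21 chords.
D: 12·7 = 84 beats, 84/1.5 = 56 chords.
E: 18·7 = 126 beats, 126/6 = 21 chords.
F: 16·7 = 112 beats, 112/8 = 14 chords.
Total: 21 + 14 + 21 + 56 + 21 + 14 = 147.

147 chords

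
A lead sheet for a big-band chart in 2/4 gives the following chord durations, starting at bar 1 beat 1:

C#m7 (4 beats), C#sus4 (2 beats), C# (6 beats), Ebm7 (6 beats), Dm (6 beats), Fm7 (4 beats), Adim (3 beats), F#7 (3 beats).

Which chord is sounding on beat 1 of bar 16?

Adim

Beat 1 of bar 16 is beat (16−1)×2 + 1 = 31 overall.
Running totals: C#m7 ends at 4, C#sus4 ends at 6, C# ends at 12, Ebm7 ends at 18, Dm ends at 24, Fm7 ends at 28, Adim ends at 31.
Beat 31 falls within Adim.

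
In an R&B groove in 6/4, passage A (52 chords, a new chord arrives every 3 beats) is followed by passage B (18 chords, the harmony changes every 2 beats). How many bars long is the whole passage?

A: 52 × 3 = 156 beats = 26 bars.
B: 18 × 2 = 36 beats = 6 bars.
Total: 26 + 6 = 32 bars.

32 bars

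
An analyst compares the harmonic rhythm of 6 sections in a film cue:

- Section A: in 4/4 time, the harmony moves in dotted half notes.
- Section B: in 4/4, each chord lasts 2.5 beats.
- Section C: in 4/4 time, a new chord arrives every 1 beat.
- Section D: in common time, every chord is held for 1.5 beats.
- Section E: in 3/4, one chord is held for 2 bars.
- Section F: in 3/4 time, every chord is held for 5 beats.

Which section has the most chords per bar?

A: each chord is 3 beats in 4/4, so 4/3 per bar.
B: each chord is 2.5 beats in 4/4, so 1.6 per bar.
C: each chord is 1 beat in 4/4, so 4 per bar.
D: each chord is 1.5 beats in 4/4, so 8/3 per bar.
E: each chord is 6 beats in 3/4, so 0.5 per bar.
F: each chord is 5 beats in 3/4, so 0.6 per bar.
Fastest is C at 4 chords/bar.

Section C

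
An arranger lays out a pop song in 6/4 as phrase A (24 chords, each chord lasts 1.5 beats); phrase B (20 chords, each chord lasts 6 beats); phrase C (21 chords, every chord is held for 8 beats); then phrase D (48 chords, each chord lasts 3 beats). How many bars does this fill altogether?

78 bars

A: 24 × 1.5 = 36 beats = 6 bars.
B: 20 × 6 = 120 beats = 20 bars.
C: 21 × 8 = 168 beats = 28 bars.
D: 48 × 3 = 144 beats = 24 bars.
Total: 6 + 20 + 28 + 24 = 78 bars.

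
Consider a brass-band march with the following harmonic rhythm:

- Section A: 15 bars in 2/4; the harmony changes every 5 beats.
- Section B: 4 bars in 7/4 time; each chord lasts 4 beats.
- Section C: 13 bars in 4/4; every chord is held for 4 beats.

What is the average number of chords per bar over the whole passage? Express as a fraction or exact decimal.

13/16 chords per bar

A: 15 × 2 = 30 beats ÷ 5 = 6 chords.
B: 4 × 7 = 28 beats ÷ 4 = 7 chords.
C: 13 × 4 = 52 beats ÷ 4 = 13 chords.
Overall: 26 chords over 32 bars → 26/32 = 13/16 chords per bar.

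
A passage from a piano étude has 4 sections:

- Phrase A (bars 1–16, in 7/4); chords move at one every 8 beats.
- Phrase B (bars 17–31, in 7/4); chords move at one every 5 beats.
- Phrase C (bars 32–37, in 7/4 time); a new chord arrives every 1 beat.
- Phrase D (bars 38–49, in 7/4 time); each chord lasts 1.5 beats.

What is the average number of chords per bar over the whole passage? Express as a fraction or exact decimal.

A: 16 bars of 7 beats is 112 beats; at 8 beats each that's 14 chords.
B: 15 bars of 7 beats is 105 beats; at 5 beats each that's 21 chords.
C: 6 bars of 7 beats is 42 beats; at 1 beat each that's 42 chords.
D: 12 bars of 7 beats is 84 beats; at 1.5 beats each that's 56 chords.
Overall: 133 chords over 49 bars → 133/49 = 19/7 chords per bar.

19/7 chords per bar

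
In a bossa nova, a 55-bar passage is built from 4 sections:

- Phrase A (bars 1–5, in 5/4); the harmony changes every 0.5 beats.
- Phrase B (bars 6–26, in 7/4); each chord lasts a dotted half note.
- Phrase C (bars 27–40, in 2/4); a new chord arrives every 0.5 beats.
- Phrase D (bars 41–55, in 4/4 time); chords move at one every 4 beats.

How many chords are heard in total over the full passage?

170 chords

A: 5 bars × 5 beats = 25 beats; 0.5 beats/chord → 50 chords.
B: 21 bars × 7 beats = 147 beats; 3 beats/chord → 49 chords.
C: 14 bars × 2 beats = 28 beats; 0.5 beats/chord → 56 chords.
D: 15 bars × 4 beats = 60 beats; 4 beats/chord → 15 chords.
Total: 50 + 49 + 56 + 15 = 170.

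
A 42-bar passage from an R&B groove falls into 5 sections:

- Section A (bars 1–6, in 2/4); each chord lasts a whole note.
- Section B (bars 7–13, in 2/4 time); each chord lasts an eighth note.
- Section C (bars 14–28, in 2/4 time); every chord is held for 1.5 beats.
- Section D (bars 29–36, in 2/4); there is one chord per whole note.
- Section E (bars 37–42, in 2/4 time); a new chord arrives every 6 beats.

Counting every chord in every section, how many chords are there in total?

57 chords

A: 6·2 = 12 beats, 12/4 = 3 chords.
B: 7·2 = 14 beats, 14/0.5 = 28 chords.
C: 15·2 = 30 beats, 30/1.5 = 20 chords.
D: 8·2 = 16 beats, 16/4 = 4 chords.
E: 6·2 = 12 beats, 12/6 = 2 chords.
Total: 3 + 28 + 20 + 4 + 2 = 57.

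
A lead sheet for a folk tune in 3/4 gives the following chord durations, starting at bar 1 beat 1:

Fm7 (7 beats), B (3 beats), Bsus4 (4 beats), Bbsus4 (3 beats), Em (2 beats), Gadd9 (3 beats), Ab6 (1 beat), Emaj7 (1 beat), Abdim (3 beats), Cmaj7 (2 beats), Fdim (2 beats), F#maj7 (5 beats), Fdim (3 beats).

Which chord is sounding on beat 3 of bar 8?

Beat 3 of bar 8 is beat (8−1)×3 + 3 = 24 overall.
Running totals: Fm7 ends at 7, B ends at 10, Bsus4 ends at 14, Bbsus4 ends at 17, Em ends at 19, Gadd9 ends at 22, Ab6 ends at 23, Emaj7 ends at 24.
Beat 24 falls within Emaj7.

Emaj7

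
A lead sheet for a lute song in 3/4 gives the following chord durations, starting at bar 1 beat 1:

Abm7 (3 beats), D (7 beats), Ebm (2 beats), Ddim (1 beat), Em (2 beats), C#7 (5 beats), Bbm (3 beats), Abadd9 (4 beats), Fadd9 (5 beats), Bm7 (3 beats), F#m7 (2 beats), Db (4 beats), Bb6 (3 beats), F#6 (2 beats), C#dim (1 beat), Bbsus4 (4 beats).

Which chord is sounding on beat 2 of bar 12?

Bm7

Beat 2 of bar 12 is beat (12−1)×3 + 2 = 35 overall.
Running totals: Abm7 ends at 3, D ends at 10, Ebm ends at 12, Ddim ends at 13, Em ends at 15, C#7 ends at 20, Bbm ends at 23, Abadd9 ends at 27, Fadd9 ends at 32, Bm7 ends at 35.
Beat 35 falls within Bm7.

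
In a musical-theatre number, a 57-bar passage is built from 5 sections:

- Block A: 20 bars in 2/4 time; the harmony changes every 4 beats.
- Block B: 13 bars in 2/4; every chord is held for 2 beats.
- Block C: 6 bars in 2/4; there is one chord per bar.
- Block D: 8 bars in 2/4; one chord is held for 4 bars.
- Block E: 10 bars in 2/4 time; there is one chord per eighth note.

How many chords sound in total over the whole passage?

A has 40 beats and chords last 4 each, so 10 chords.
B has 26 beats and chords last 2 each, so 13 chords.
C has 12 beats and chords last 2 each, so 6 chords.
D has 16 beats and chords last 8 each, so 2 chords.
E has 20 beats and chords last 0.5 each, so 40 chords.
Total: 10 + 13 + 6 + 2 + 40 = 71.

71 chords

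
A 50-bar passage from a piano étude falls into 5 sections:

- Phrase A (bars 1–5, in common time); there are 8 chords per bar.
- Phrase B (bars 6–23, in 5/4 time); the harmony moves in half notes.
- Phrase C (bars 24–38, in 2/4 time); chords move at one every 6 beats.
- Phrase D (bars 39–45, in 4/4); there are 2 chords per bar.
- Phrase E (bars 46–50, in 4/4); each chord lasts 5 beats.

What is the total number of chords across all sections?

108 chords

A: 5 bars × 4 beats = 20 beats; 0.5 beats/chord → 40 chords.
B: 18 bars × 5 beats = 90 beats; 2 beats/chord → 45 chords.
C: 15 bars × 2 beats = 30 beats; 6 beats/chord → 5 chords.
D: 7 bars × 4 beats = 28 beats; 2 beats/chord → 14 chords.
E: 5 bars × 4 beats = 20 beats; 5 beats/chord → 4 chords.
Total: 40 + 45 + 5 + 14 + 4 = 108.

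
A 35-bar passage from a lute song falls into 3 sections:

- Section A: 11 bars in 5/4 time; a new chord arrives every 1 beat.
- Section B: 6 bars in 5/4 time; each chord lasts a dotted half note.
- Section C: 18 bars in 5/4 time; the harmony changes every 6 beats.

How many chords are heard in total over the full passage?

A: 11 bars × 5 beats = 55 beats; 1 beat/chord → 55 chords.
B: 6 bars × 5 beats = 30 beats; 3 beats/chord → 10 chords.
C: 18 bars × 5 beats = 90 beats; 6 beats/chord → 15 chords.
Total: 55 + 10 + 15 = 80.

80 chords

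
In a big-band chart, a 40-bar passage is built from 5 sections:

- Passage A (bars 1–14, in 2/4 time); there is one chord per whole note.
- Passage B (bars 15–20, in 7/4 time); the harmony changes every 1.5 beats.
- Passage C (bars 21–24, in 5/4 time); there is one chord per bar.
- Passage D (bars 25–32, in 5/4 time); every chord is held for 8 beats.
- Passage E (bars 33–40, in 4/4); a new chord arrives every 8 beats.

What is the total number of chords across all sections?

A: 14·2 = 28 beats, 28/4 = 7 chords.
B: 6·7 = 42 beats, 42/1.5 = 28 chords.
C: 4·5 = 20 beats, 20/5 = 4 chords.
D: 8·5 = 40 beats, 40/8 = 5 chords.
E: 8·4 = 32 beats, 32/8 = 4 chords.
Total: 7 + 28 + 4 + 5 + 4 = 48.

48 chords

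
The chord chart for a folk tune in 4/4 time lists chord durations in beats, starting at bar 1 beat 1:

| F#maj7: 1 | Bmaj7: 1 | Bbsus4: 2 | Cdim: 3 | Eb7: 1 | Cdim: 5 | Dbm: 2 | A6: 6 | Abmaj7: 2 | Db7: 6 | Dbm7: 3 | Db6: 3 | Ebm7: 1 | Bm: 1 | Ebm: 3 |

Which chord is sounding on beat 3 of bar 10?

Ebm

Beat 3 of bar 10 is beat (10−1)×4 + 3 = 39 overall.
Running totals: F#maj7 ends at 1, Bmaj7 ends at 2, Bbsus4 ends at 4, Cdim ends at 7, Eb7 ends at 8, Cdim ends at 13, Dbm ends at 15, A6 ends at 21, Abmaj7 ends at 23, Db7 ends at 29, Dbm7 ends at 32, Db6 ends at 35, Ebm7 ends at 36, Bm ends at 37, Ebm ends at 40.
Beat 39 falls within Ebm.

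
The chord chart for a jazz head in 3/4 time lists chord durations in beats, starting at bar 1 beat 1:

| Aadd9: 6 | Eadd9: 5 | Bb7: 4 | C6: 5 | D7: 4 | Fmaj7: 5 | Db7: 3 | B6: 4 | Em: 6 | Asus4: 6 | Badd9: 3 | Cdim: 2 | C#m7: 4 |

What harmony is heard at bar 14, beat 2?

Em

Beat 2 of bar 14 is beat (14−1)×3 + 2 = 41 overall.
Running totals: Aadd9 ends at 6, Eadd9 ends at 11, Bb7 ends at 15, C6 ends at 20, D7 ends at 24, Fmaj7 ends at 29, Db7 ends at 32, B6 ends at 36, Em ends at 42.
Beat 41 falls within Em.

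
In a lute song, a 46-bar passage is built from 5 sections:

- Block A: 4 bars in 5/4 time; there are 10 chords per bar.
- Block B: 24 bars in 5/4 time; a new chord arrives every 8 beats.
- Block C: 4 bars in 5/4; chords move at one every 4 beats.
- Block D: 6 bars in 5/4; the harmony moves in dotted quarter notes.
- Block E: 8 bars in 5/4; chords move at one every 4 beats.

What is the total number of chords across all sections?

A: 4 bars × 5 beats = 20 beats; 0.5 beats/chord → 40 chords.
B: 24 bars × 5 beats = 120 beats; 8 beats/chord → 15 chords.
C: 4 bars × 5 beats = 20 beats; 4 beats/chord → 5 chords.
D: 6 bars × 5 beats = 30 beats; 1.5 beats/chord → 20 chords.
E: 8 bars × 5 beats = 40 beats; 4 beats/chord → 10 chords.
Total: 40 + 15 + 5 + 20 + 10 = 90.

90 chords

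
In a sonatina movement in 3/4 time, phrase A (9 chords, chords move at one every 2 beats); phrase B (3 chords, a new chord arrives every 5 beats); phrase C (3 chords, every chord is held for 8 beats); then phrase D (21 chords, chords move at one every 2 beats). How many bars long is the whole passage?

33 bars

A: 9 × 2 = 18 beats = 6 bars.
B: 3 × 5 = 15 beats = 5 bars.
C: 3 × 8 = 24 beats = 8 bars.
D: 21 × 2 = 42 beats = 14 bars.
Total: 6 + 5 + 8 + 14 = 33 bars.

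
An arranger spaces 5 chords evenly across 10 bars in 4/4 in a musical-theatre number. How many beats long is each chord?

8 beats

10 bars × 4 beats/bar = 40 beats total.
40 beats ÷ 5 chords = 8 beats per chord.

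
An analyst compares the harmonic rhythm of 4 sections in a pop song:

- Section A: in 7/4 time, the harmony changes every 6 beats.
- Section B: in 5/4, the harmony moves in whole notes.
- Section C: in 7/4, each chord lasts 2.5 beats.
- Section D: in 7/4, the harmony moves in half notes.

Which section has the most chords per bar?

Section D

A: 7/6 = 7/6 chords/bar.
B: 5/4 = 1.25 chords/bar.
C: 7/2.5 = 2.8 chords/bar.
D: 7/2 = 3.5 chords/bar.
Fastest is D at 3.5 chords/bar.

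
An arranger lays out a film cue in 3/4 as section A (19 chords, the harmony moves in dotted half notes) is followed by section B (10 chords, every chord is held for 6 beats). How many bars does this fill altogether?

A: 19 × 3 = 57 beats = 19 bars.
B: 10 × 6 = 60 beats = 20 bars.
Total: 19 + 20 = 39 bars.

39 bars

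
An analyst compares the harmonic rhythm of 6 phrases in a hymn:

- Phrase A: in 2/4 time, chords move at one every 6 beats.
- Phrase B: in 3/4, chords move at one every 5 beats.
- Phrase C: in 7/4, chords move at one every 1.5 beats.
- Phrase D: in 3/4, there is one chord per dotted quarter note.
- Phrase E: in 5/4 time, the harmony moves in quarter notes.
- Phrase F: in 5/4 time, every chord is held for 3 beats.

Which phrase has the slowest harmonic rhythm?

A: 2 beats/bar ÷ 6 beats/chord = 1/3 chords/bar.
B: 3 beats/bar ÷ 5 beats/chord = 0.6 chords/bar.
C: 7 beats/bar ÷ 1.5 beats/chord = 14/3 chords/bar.
D: 3 beats/bar ÷ 1.5 beats/chord = 2 chords/bar.
E: 5 beats/bar ÷ 1 beat/chord = 5 chords/bar.
F: 5 beats/bar ÷ 3 beats/chord = 5/3 chords/bar.
Slowest is A at 1/3 chords/bar.

Phrase A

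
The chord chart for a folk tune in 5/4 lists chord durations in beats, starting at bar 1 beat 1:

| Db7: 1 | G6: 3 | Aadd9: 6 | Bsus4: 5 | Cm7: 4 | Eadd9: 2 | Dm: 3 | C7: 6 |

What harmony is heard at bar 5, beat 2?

Dm

Beat 2 of bar 5 is beat (5−1)×5 + 2 = 22 overall.
Running totals: Db7 ends at 1, G6 ends at 4, Aadd9 ends at 10, Bsus4 ends at 15, Cm7 ends at 19, Eadd9 ends at 21, Dm ends at 24.
Beat 22 falls within Dm.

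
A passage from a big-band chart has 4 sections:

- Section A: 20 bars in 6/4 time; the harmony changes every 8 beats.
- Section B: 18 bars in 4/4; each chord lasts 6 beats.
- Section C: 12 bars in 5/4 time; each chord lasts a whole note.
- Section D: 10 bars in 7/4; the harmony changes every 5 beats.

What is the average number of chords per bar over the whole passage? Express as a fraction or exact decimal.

A: 20 bars of 6 beats is 120 beats; at 8 beats each that's 15 chords.
B: 18 bars of 4 beats is 72 beats; at 6 beats each that's 12 chords.
C: 12 bars of 5 beats is 60 beats; at 4 beats each that's 15 chords.
D: 10 bars of 7 beats is 70 beats; at 5 beats each that's 14 chords.
Overall: 56 chords over 60 bars → 56/60 = 14/15 chords per bar.

14/15 chords per bar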